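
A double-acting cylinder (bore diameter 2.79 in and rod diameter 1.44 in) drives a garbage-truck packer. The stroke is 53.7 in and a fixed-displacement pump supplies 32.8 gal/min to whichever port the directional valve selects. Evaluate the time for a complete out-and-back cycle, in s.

Cap-side area A_cap = π/4 × (2.79 in)² = 6.114 in^2
Rod-side annular area A_ann = π/4 × (2.79² − 1.44²) = 4.485 in^2
t_ext = A_cap·L/Q = 2.600 s
t_ret = A_ann·L/Q = 1.907 s
t_cycle = t_ext + t_ret

t ≈ 4.51 s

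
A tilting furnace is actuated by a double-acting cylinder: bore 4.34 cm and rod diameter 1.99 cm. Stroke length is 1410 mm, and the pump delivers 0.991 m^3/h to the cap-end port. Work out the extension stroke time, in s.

t ≈ 7.58 s

Cap-side area A_cap = π/4 × (4.34 cm)² = 14.79 cm^2
Swept volume V = A × L; t = V / Q = A·L / Q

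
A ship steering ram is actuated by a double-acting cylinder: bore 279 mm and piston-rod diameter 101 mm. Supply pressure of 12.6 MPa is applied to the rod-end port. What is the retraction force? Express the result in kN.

Rod-side annular area A_ann = π/4 × (279² − 101²) = 53120 mm^2
On retraction the pressure acts on the annular area (bore minus rod).
F = P × A_ann

F ≈ 669 kN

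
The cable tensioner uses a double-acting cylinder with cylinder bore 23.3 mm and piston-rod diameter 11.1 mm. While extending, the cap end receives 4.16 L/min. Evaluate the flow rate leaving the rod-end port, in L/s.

Q_out ≈ 0.0536 L/s

Cap-side area A_cap = π/4 × (23.3 mm)² = 426.4 mm^2
Rod-side annular area A_ann = π/4 × (23.3² − 11.1²) = 329.6 mm^2
Piston speed v = Q_in/A_cap; rod-end outflow Q_out = v × A_ann = Q_in × A_ann/A_cap.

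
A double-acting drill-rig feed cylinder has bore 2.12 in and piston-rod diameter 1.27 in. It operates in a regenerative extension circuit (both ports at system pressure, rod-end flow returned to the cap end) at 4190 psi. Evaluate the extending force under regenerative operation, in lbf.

F ≈ 5310 lbf

With equal pressure on both faces, forces on the annular region cancel; the net push is pressure × rod cross-section.
Rod cross-section A_rod = π/4 × (1.27 in)² = 1.267 in^2
F = P × A_rod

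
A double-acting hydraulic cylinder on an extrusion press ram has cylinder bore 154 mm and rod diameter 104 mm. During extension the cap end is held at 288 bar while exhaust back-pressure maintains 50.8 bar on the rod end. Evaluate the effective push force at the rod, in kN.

Cap-side area A_cap = π/4 × (154 mm)² = 18630 mm^2
Rod-side annular area A_ann = π/4 × (154² − 104²) = 10130 mm^2
Net thrust = P_cap·A_cap − P_rod·A_ann = 536.4 kN − 51.47 kN

F ≈ 485 kN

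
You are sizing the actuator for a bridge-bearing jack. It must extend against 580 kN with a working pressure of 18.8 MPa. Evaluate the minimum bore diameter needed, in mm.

Extension force acts on the full piston face: F = P × (π/4)D².
D = √(4F / (πP)) = √(4 × 580 kN / (π × 18.8 MPa))

D ≈ 198 mm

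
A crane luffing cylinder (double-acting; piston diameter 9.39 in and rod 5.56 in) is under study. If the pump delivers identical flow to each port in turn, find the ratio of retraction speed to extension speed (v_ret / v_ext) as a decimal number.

Cap-side area A_cap = π/4 × (9.39 in)² = 69.25 in^2
Rod-side annular area A_ann = π/4 × (9.39² − 5.56²) = 44.97 in^2
For equal Q, v ∝ 1/A, so v_ret/v_ext = A_cap/A_ann.

v_ret/v_ext ≈ 1.54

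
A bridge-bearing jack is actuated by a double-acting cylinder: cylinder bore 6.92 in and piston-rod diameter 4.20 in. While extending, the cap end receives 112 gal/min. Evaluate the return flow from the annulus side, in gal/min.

Q_out ≈ 70.7 gal/min

Cap-side area A_cap = π/4 × (6.92 in)² = 37.61 in^2
Rod-side annular area A_ann = π/4 × (6.92² − 4.20²) = 23.76 in^2
Piston speed v = Q_in/A_cap; rod-end outflow Q_out = v × A_ann = Q_in × A_ann/A_cap.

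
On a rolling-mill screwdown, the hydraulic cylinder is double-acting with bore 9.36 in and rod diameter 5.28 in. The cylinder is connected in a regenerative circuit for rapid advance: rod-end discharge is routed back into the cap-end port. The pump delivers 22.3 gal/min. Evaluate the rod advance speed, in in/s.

In regeneration the rod-end outflow joins the pump flow into the cap end, so the net volume the pump must supply per unit advance equals the rod cross-section area.
Rod cross-section A_rod = π/4 × (5.28 in)² = 21.90 in^2
v = Q_pump / A_rod

v ≈ 3.92 in/s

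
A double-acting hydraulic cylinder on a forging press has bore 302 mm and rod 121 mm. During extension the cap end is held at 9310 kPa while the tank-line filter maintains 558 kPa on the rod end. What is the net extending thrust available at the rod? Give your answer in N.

Cap-side area A_cap = π/4 × (302 mm)² = 71630 mm^2
Rod-side annular area A_ann = π/4 × (302² − 121²) = 60130 mm^2
Net thrust = P_cap·A_cap − P_rod·A_ann = 6.669e5 N − 33550 N

F ≈ 6.33e5 N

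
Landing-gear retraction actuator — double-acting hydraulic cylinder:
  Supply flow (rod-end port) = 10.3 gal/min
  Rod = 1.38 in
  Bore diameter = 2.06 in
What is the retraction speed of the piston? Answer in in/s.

v ≈ 21.6 in/s

Rod-side annular area A_ann = π/4 × (2.06² − 1.38²) = 1.837 in^2
Flow into the rod-end port fills the annular volume.
v = Q / A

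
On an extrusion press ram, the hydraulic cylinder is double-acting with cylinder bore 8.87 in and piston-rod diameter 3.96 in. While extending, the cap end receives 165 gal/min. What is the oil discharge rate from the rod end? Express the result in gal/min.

Cap-side area A_cap = π/4 × (8.87 in)² = 61.79 in^2
Rod-side annular area A_ann = π/4 × (8.87² − 3.96²) = 49.48 in^2
Piston speed v = Q_in/A_cap; rod-end outflow Q_out = v × A_ann = Q_in × A_ann/A_cap.

Q_out ≈ 132 gal/min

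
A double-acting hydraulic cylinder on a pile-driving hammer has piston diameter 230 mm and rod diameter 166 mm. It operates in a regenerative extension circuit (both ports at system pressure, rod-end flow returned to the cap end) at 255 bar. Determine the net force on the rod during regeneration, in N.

F ≈ 5.52e5 N

With equal pressure on both faces, forces on the annular region cancel; the net push is pressure × rod cross-section.
Rod cross-section A_rod = π/4 × (166 mm)² = 21640 mm^2
F = P × A_rod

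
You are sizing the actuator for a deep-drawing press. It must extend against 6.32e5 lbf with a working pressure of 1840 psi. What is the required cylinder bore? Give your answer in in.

D ≈ 20.9 in

Extension force acts on the full piston face: F = P × (π/4)D².
D = √(4F / (πP)) = √(4 × 6.32e5 lbf / (π × 1840 psi))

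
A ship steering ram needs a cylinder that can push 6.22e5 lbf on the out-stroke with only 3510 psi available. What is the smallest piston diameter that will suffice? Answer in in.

D ≈ 15.0 in

Extension force acts on the full piston face: F = P × (π/4)D².
D = √(4F / (πP)) = √(4 × 6.22e5 lbf / (π × 3510 psi))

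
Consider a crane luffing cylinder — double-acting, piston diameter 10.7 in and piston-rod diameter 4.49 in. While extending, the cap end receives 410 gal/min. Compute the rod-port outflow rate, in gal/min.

Cap-side area A_cap = π/4 × (10.7 in)² = 89.92 in^2
Rod-side annular area A_ann = π/4 × (10.7² − 4.49²) = 74.09 in^2
Piston speed v = Q_in/A_cap; rod-end outflow Q_out = v × A_ann = Q_in × A_ann/A_cap.

Q_out ≈ 338 gal/min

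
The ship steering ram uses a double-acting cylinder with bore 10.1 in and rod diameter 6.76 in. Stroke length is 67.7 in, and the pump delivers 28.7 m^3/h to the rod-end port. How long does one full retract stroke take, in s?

t ≈ 6.15 s

Rod-side annular area A_ann = π/4 × (10.1² − 6.76²) = 44.23 in^2
Swept volume V = A × L; t = V / Q = A·L / Q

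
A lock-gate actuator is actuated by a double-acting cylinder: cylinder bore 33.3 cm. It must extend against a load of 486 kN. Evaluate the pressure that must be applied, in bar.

Cap-side area A_cap = π/4 × (33.3 cm)² = 870.9 cm^2
P = F / A = 486 kN / A

P ≈ 55.8 bar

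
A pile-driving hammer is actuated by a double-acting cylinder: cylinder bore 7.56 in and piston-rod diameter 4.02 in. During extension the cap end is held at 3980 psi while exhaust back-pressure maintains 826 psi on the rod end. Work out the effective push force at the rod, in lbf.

Cap-side area A_cap = π/4 × (7.56 in)² = 44.89 in^2
Rod-side annular area A_ann = π/4 × (7.56² − 4.02²) = 32.20 in^2
Net thrust = P_cap·A_cap − P_rod·A_ann = 1.787e5 lbf − 26590 lbf

F ≈ 1.52e5 lbf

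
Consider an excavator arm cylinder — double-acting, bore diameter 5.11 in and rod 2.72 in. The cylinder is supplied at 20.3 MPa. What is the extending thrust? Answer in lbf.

F ≈ 60400 lbf

Cap-side area A_cap = π/4 × (5.11 in)² = 20.51 in^2
F = P × A_cap = 20.3 MPa × A_cap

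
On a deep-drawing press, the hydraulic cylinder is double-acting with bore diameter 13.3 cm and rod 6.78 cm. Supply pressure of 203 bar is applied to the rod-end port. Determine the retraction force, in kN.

F ≈ 209 kN

Rod-side annular area A_ann = π/4 × (13.3² − 6.78²) = 102.8 cm^2
On retraction the pressure acts on the annular area (bore minus rod).
F = P × A_ann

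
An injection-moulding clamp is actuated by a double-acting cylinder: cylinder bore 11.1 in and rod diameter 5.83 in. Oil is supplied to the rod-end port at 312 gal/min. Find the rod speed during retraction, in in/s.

v ≈ 17.1 in/s

Rod-side annular area A_ann = π/4 × (11.1² − 5.83²) = 70.07 in^2
Flow into the rod-end port fills the annular volume.
v = Q / A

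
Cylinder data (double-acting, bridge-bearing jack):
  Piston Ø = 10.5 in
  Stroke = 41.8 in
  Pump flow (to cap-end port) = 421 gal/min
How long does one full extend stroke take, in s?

t ≈ 2.23 s

Cap-side area A_cap = π/4 × (10.5 in)² = 86.59 in^2
Swept volume V = A × L; t = V / Q = A·L / Q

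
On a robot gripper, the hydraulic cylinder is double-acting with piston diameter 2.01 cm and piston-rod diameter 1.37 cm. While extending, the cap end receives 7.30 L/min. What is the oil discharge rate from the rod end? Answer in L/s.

Cap-side area A_cap = π/4 × (2.01 cm)² = 3.173 cm^2
Rod-side annular area A_ann = π/4 × (2.01² − 1.37²) = 1.699 cm^2
Piston speed v = Q_in/A_cap; rod-end outflow Q_out = v × A_ann = Q_in × A_ann/A_cap.

Q_out ≈ 0.0651 L/s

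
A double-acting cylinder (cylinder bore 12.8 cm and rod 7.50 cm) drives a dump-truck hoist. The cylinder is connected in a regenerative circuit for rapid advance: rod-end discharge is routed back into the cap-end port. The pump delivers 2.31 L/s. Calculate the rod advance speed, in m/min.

v ≈ 31.4 m/min

In regeneration the rod-end outflow joins the pump flow into the cap end, so the net volume the pump must supply per unit advance equals the rod cross-section area.
Rod cross-section A_rod = π/4 × (7.50 cm)² = 44.18 cm^2
v = Q_pump / A_rod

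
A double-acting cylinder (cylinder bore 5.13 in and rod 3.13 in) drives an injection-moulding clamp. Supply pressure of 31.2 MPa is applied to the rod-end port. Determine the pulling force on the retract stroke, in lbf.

F ≈ 58700 lbf

Rod-side annular area A_ann = π/4 × (5.13² − 3.13²) = 12.97 in^2
On retraction the pressure acts on the annular area (bore minus rod).
F = P × A_ann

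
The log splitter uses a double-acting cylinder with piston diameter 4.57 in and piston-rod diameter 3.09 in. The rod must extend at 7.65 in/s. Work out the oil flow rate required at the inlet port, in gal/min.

Cap-side area A_cap = π/4 × (4.57 in)² = 16.40 in^2
Q = A × v

Q ≈ 32.6 gal/min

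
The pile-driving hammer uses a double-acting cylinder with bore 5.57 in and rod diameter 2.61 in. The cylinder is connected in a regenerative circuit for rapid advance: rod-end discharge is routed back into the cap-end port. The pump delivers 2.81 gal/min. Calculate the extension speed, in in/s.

v ≈ 2.02 in/s

In regeneration the rod-end outflow joins the pump flow into the cap end, so the net volume the pump must supply per unit advance equals the rod cross-section area.
Rod cross-section A_rod = π/4 × (2.61 in)² = 5.350 in^2
v = Q_pump / A_rod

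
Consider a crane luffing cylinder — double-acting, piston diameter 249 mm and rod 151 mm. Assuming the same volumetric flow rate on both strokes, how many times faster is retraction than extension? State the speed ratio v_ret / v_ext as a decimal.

Cap-side area A_cap = π/4 × (249 mm)² = 48700 mm^2
Rod-side annular area A_ann = π/4 × (249² − 151²) = 30790 mm^2
For equal Q, v ∝ 1/A, so v_ret/v_ext = A_cap/A_ann.

v_ret/v_ext ≈ 1.58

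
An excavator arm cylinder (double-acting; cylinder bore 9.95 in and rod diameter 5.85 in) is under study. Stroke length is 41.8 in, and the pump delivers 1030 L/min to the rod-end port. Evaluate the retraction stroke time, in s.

Rod-side annular area A_ann = π/4 × (9.95² − 5.85²) = 50.88 in^2
Swept volume V = A × L; t = V / Q = A·L / Q

t ≈ 2.03 s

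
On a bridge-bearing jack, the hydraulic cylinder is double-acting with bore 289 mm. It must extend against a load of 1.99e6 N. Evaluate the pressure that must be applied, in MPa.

P ≈ 30.3 MPa

Cap-side area A_cap = π/4 × (289 mm)² = 65600 mm^2
P = F / A = 1.99e6 N / A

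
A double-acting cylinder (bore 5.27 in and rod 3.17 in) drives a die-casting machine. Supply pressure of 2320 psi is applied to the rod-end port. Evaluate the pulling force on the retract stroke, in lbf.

F ≈ 32300 lbf

Rod-side annular area A_ann = π/4 × (5.27² − 3.17²) = 13.92 in^2
On retraction the pressure acts on the annular area (bore minus rod).
F = P × A_ann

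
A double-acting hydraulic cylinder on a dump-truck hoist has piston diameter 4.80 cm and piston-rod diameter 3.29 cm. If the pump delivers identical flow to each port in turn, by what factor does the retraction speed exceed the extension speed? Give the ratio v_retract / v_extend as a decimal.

v_ret/v_ext ≈ 1.89

Cap-side area A_cap = π/4 × (4.80 cm)² = 18.10 cm^2
Rod-side annular area A_ann = π/4 × (4.80² − 3.29²) = 9.594 cm^2
For equal Q, v ∝ 1/A, so v_ret/v_ext = A_cap/A_ann.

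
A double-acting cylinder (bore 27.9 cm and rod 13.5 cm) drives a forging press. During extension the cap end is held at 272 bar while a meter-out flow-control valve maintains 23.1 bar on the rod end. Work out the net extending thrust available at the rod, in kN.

F ≈ 1550 kN

Cap-side area A_cap = π/4 × (27.9 cm)² = 611.4 cm^2
Rod-side annular area A_ann = π/4 × (27.9² − 13.5²) = 468.2 cm^2
Net thrust = P_cap·A_cap − P_rod·A_ann = 1663 kN − 108.2 kN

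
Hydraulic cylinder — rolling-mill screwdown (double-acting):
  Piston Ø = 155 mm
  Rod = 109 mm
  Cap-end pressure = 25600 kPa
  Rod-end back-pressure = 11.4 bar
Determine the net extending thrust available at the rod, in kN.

Cap-side area A_cap = π/4 × (155 mm)² = 18870 mm^2
Rod-side annular area A_ann = π/4 × (155² − 109²) = 9538 mm^2
Net thrust = P_cap·A_cap − P_rod·A_ann = 483.1 kN − 10.87 kN

F ≈ 472 kN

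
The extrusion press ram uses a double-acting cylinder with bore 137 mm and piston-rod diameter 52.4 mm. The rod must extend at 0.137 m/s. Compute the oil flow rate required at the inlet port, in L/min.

Cap-side area A_cap = π/4 × (137 mm)² = 14740 mm^2
Q = A × v

Q ≈ 121 L/min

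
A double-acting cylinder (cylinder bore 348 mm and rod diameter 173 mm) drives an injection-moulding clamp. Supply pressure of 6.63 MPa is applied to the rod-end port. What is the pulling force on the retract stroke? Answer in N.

F ≈ 4.75e5 N

Rod-side annular area A_ann = π/4 × (348² − 173²) = 71610 mm^2
On retraction the pressure acts on the annular area (bore minus rod).
F = P × A_ann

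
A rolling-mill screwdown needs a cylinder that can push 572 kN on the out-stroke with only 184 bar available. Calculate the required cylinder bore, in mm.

Extension force acts on the full piston face: F = P × (π/4)D².
D = √(4F / (πP)) = √(4 × 572 kN / (π × 184 bar))

D ≈ 199 mm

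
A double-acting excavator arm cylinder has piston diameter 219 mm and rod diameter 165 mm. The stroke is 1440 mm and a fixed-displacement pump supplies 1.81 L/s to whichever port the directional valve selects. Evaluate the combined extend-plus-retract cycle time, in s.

t ≈ 42.9 s

Cap-side area A_cap = π/4 × (219 mm)² = 37670 mm^2
Rod-side annular area A_ann = π/4 × (219² − 165²) = 16290 mm^2
t_ext = A_cap·L/Q = 29.97 s
t_ret = A_ann·L/Q = 12.96 s
t_cycle = t_ext + t_ret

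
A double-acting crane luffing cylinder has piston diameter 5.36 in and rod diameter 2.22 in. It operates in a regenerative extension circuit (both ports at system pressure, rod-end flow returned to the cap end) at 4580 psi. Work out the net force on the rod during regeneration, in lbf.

With equal pressure on both faces, forces on the annular region cancel; the net push is pressure × rod cross-section.
Rod cross-section A_rod = π/4 × (2.22 in)² = 3.871 in^2
F = P × A_rod

F ≈ 17700 lbf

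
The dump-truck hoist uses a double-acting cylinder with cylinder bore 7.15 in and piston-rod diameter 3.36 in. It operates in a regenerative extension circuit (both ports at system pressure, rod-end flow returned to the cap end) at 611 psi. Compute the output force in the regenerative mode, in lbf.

With equal pressure on both faces, forces on the annular region cancel; the net push is pressure × rod cross-section.
Rod cross-section A_rod = π/4 × (3.36 in)² = 8.867 in^2
F = P × A_rod

F ≈ 5420 lbf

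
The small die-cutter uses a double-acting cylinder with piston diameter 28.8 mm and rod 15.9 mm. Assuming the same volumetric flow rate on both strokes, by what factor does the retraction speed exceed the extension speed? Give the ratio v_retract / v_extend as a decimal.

v_ret/v_ext ≈ 1.44

Cap-side area A_cap = π/4 × (28.8 mm)² = 651.4 mm^2
Rod-side annular area A_ann = π/4 × (28.8² − 15.9²) = 452.9 mm^2
For equal Q, v ∝ 1/A, so v_ret/v_ext = A_cap/A_ann.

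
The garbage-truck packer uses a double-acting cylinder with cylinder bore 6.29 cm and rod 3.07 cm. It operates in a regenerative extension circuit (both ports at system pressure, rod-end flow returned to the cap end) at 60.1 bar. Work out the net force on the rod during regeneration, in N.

With equal pressure on both faces, forces on the annular region cancel; the net push is pressure × rod cross-section.
Rod cross-section A_rod = π/4 × (3.07 cm)² = 7.402 cm^2
F = P × A_rod

F ≈ 4450 N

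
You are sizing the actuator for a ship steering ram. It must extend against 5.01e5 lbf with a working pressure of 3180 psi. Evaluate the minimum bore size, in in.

Extension force acts on the full piston face: F = P × (π/4)D².
D = √(4F / (πP)) = √(4 × 5.01e5 lbf / (π × 3180 psi))

D ≈ 14.2 in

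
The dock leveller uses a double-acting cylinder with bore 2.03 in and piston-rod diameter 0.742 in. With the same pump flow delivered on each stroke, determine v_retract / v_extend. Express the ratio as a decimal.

Cap-side area A_cap = π/4 × (2.03 in)² = 3.237 in^2
Rod-side annular area A_ann = π/4 × (2.03² − 0.742²) = 2.804 in^2
For equal Q, v ∝ 1/A, so v_ret/v_ext = A_cap/A_ann.

v_ret/v_ext ≈ 1.15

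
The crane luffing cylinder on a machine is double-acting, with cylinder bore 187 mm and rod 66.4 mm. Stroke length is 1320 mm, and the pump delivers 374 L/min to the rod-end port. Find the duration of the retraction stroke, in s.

t ≈ 5.08 s

Rod-side annular area A_ann = π/4 × (187² − 66.4²) = 24000 mm^2
Swept volume V = A × L; t = V / Q = A·L / Q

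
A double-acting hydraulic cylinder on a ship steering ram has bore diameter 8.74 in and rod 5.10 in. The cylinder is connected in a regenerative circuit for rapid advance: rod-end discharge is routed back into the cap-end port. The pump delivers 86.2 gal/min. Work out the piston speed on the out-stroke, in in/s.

In regeneration the rod-end outflow joins the pump flow into the cap end, so the net volume the pump must supply per unit advance equals the rod cross-section area.
Rod cross-section A_rod = π/4 × (5.10 in)² = 20.43 in^2
v = Q_pump / A_rod

v ≈ 16.2 in/s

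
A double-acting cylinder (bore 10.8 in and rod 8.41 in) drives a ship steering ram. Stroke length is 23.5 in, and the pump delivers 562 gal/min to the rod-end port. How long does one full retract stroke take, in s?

t ≈ 0.392 s

Rod-side annular area A_ann = π/4 × (10.8² − 8.41²) = 36.06 in^2
Swept volume V = A × L; t = V / Q = A·L / Q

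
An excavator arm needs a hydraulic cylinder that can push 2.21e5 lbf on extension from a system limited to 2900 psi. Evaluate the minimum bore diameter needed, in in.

D ≈ 9.85 in

Extension force acts on the full piston face: F = P × (π/4)D².
D = √(4F / (πP)) = √(4 × 2.21e5 lbf / (π × 2900 psi))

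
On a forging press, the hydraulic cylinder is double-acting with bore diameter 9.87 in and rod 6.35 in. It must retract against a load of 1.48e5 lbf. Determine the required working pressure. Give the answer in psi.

P ≈ 3300 psi

Rod-side annular area A_ann = π/4 × (9.87² − 6.35²) = 44.84 in^2
Retraction: pressure acts on the annular area.
P = F / A = 1.48e5 lbf / A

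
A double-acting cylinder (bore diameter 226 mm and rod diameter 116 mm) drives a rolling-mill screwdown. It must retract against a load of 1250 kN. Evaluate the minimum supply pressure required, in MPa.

P ≈ 42.3 MPa

Rod-side annular area A_ann = π/4 × (226² − 116²) = 29550 mm^2
Retraction: pressure acts on the annular area.
P = F / A = 1250 kN / A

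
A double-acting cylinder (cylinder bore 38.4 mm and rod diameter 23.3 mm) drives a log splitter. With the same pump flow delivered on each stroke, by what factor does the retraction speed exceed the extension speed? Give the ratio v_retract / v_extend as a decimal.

v_ret/v_ext ≈ 1.58

Cap-side area A_cap = π/4 × (38.4 mm)² = 1158 mm^2
Rod-side annular area A_ann = π/4 × (38.4² − 23.3²) = 731.7 mm^2
For equal Q, v ∝ 1/A, so v_ret/v_ext = A_cap/A_ann.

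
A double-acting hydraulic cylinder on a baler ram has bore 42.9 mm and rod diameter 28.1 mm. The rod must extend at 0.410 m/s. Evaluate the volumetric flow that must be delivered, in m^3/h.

Q ≈ 2.13 m^3/h

Cap-side area A_cap = π/4 × (42.9 mm)² = 1445 mm^2
Q = A × v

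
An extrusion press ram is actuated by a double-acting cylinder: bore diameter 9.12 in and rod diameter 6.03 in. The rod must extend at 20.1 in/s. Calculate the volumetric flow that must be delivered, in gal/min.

Cap-side area A_cap = π/4 × (9.12 in)² = 65.33 in^2
Q = A × v

Q ≈ 341 gal/min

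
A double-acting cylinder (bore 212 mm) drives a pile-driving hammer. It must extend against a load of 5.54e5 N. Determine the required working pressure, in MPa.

Cap-side area A_cap = π/4 × (212 mm)² = 35300 mm^2
P = F / A = 5.54e5 N / A

P ≈ 15.7 MPa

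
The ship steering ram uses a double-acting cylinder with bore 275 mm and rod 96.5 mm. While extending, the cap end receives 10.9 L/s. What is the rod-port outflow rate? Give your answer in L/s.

Cap-side area A_cap = π/4 × (275 mm)² = 59400 mm^2
Rod-side annular area A_ann = π/4 × (275² − 96.5²) = 52080 mm^2
Piston speed v = Q_in/A_cap; rod-end outflow Q_out = v × A_ann = Q_in × A_ann/A_cap.

Q_out ≈ 9.56 L/s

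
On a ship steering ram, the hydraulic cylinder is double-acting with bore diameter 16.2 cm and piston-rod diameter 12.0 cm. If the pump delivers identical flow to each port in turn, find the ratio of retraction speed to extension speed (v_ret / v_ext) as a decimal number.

Cap-side area A_cap = π/4 × (16.2 cm)² = 206.1 cm^2
Rod-side annular area A_ann = π/4 × (16.2² − 12.0²) = 93.02 cm^2
For equal Q, v ∝ 1/A, so v_ret/v_ext = A_cap/A_ann.

v_ret/v_ext ≈ 2.22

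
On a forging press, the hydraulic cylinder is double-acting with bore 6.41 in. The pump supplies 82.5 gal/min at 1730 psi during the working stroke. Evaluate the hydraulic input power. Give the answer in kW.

Hydraulic power = P × Q

W ≈ 62.1 kW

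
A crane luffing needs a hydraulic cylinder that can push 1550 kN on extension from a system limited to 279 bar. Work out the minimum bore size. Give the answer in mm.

D ≈ 266 mm

Extension force acts on the full piston face: F = P × (π/4)D².
D = √(4F / (πP)) = √(4 × 1550 kN / (π × 279 bar))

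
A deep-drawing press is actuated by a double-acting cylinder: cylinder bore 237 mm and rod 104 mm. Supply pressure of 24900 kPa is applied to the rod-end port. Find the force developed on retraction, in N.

Rod-side annular area A_ann = π/4 × (237² − 104²) = 35620 mm^2
On retraction the pressure acts on the annular area (bore minus rod).
F = P × A_ann

F ≈ 8.87e5 N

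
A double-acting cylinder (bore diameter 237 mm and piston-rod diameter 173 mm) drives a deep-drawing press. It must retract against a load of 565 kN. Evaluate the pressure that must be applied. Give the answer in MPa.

Rod-side annular area A_ann = π/4 × (237² − 173²) = 20610 mm^2
Retraction: pressure acts on the annular area.
P = F / A = 565 kN / A

P ≈ 27.4 MPa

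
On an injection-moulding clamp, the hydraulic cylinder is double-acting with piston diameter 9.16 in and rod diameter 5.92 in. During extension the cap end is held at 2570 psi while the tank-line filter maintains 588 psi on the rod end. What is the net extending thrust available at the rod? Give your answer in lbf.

Cap-side area A_cap = π/4 × (9.16 in)² = 65.90 in^2
Rod-side annular area A_ann = π/4 × (9.16² − 5.92²) = 38.37 in^2
Net thrust = P_cap·A_cap − P_rod·A_ann = 1.694e5 lbf − 22560 lbf

F ≈ 1.47e5 lbf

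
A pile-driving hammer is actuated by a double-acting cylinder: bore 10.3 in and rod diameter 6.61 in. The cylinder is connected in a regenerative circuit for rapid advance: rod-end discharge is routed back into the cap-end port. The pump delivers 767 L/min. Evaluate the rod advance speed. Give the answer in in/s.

v ≈ 22.7 in/s

In regeneration the rod-end outflow joins the pump flow into the cap end, so the net volume the pump must supply per unit advance equals the rod cross-section area.
Rod cross-section A_rod = π/4 × (6.61 in)² = 34.32 in^2
v = Q_pump / A_rod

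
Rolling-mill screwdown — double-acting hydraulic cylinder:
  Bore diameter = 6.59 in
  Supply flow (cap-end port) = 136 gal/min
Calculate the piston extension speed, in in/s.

v ≈ 15.4 in/s

Cap-side area A_cap = π/4 × (6.59 in)² = 34.11 in^2
v = Q / A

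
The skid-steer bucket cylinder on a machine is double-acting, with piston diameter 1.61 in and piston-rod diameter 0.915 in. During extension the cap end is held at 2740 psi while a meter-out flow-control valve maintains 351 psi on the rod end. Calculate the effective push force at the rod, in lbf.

Cap-side area A_cap = π/4 × (1.61 in)² = 2.036 in^2
Rod-side annular area A_ann = π/4 × (1.61² − 0.915²) = 1.378 in^2
Net thrust = P_cap·A_cap − P_rod·A_ann = 5578 lbf − 483.8 lbf

F ≈ 5090 lbf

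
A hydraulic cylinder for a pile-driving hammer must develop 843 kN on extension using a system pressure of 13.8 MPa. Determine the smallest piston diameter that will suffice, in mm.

D ≈ 279 mm

Extension force acts on the full piston face: F = P × (π/4)D².
D = √(4F / (πP)) = √(4 × 843 kN / (π × 13.8 MPa))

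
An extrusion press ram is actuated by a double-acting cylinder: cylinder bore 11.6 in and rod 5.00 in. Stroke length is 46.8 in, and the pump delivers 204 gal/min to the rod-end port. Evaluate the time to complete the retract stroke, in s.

t ≈ 5.13 s

Rod-side annular area A_ann = π/4 × (11.6² − 5.00²) = 86.05 in^2
Swept volume V = A × L; t = V / Q = A·L / Q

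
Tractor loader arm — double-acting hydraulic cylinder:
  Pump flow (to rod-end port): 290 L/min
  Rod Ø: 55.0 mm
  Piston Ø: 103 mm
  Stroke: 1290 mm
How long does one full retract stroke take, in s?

t ≈ 1.59 s

Rod-side annular area A_ann = π/4 × (103² − 55.0²) = 5956 mm^2
Swept volume V = A × L; t = V / Q = A·L / Q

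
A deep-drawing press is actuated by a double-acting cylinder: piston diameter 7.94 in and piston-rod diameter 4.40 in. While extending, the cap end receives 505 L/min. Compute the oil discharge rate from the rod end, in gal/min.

Q_out ≈ 92.4 gal/min

Cap-side area A_cap = π/4 × (7.94 in)² = 49.51 in^2
Rod-side annular area A_ann = π/4 × (7.94² − 4.40²) = 34.31 in^2
Piston speed v = Q_in/A_cap; rod-end outflow Q_out = v × A_ann = Q_in × A_ann/A_cap.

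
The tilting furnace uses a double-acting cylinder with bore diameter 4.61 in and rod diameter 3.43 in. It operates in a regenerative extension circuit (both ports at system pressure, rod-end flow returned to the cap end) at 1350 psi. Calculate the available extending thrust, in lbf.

With equal pressure on both faces, forces on the annular region cancel; the net push is pressure × rod cross-section.
Rod cross-section A_rod = π/4 × (3.43 in)² = 9.240 in^2
F = P × A_rod

F ≈ 12500 lbf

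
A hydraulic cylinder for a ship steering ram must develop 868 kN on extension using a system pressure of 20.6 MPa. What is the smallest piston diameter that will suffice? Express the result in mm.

D ≈ 232 mm

Extension force acts on the full piston face: F = P × (π/4)D².
D = √(4F / (πP)) = √(4 × 868 kN / (π × 20.6 MPa))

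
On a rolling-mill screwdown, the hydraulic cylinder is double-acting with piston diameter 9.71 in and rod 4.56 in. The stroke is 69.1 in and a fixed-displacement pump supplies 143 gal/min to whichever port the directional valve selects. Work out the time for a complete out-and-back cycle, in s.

Cap-side area A_cap = π/4 × (9.71 in)² = 74.05 in^2
Rod-side annular area A_ann = π/4 × (9.71² − 4.56²) = 57.72 in^2
t_ext = A_cap·L/Q = 9.294 s
t_ret = A_ann·L/Q = 7.244 s
t_cycle = t_ext + t_ret

t ≈ 16.5 s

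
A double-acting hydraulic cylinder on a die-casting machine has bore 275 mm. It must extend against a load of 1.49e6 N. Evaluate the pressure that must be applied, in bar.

Cap-side area A_cap = π/4 × (275 mm)² = 59400 mm^2
P = F / A = 1.49e6 N / A

P ≈ 251 bar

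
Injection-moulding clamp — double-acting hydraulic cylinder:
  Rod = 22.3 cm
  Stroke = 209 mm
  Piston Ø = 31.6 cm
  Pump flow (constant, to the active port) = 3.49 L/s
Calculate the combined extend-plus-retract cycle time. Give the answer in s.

Cap-side area A_cap = π/4 × (31.6 cm)² = 784.3 cm^2
Rod-side annular area A_ann = π/4 × (31.6² − 22.3²) = 393.7 cm^2
t_ext = A_cap·L/Q = 4.697 s
t_ret = A_ann·L/Q = 2.358 s
t_cycle = t_ext + t_ret

t ≈ 7.05 s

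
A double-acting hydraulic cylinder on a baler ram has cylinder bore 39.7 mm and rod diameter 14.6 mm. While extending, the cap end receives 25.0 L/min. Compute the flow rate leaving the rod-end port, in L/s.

Cap-side area A_cap = π/4 × (39.7 mm)² = 1238 mm^2
Rod-side annular area A_ann = π/4 × (39.7² − 14.6²) = 1070 mm^2
Piston speed v = Q_in/A_cap; rod-end outflow Q_out = v × A_ann = Q_in × A_ann/A_cap.

Q_out ≈ 0.360 L/s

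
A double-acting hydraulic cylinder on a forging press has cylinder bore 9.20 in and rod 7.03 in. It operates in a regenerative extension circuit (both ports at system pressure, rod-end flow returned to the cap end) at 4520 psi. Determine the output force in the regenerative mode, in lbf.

With equal pressure on both faces, forces on the annular region cancel; the net push is pressure × rod cross-section.
Rod cross-section A_rod = π/4 × (7.03 in)² = 38.82 in^2
F = P × A_rod

F ≈ 1.75e5 lbf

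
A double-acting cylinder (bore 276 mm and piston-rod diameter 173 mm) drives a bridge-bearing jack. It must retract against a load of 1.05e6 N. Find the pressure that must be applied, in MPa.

Rod-side annular area A_ann = π/4 × (276² − 173²) = 36320 mm^2
Retraction: pressure acts on the annular area.
P = F / A = 1.05e6 N / A

P ≈ 28.9 MPa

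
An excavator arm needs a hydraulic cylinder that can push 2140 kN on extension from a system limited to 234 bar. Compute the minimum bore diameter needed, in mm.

D ≈ 341 mm

Extension force acts on the full piston face: F = P × (π/4)D².
D = √(4F / (πP)) = √(4 × 2140 kN / (π × 234 bar))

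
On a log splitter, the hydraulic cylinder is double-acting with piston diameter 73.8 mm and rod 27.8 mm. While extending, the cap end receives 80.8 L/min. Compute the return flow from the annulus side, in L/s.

Q_out ≈ 1.16 L/s

Cap-side area A_cap = π/4 × (73.8 mm)² = 4278 mm^2
Rod-side annular area A_ann = π/4 × (73.8² − 27.8²) = 3671 mm^2
Piston speed v = Q_in/A_cap; rod-end outflow Q_out = v × A_ann = Q_in × A_ann/A_cap.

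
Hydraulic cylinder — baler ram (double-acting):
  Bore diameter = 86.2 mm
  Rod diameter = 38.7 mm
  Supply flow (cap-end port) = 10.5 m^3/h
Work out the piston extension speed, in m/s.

Cap-side area A_cap = π/4 × (86.2 mm)² = 5836 mm^2
v = Q / A

v ≈ 0.500 m/s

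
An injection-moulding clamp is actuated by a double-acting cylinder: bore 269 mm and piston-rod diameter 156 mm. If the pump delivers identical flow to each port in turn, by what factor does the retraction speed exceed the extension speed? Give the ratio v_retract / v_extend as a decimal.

v_ret/v_ext ≈ 1.51

Cap-side area A_cap = π/4 × (269 mm)² = 56830 mm^2
Rod-side annular area A_ann = π/4 × (269² − 156²) = 37720 mm^2
For equal Q, v ∝ 1/A, so v_ret/v_ext = A_cap/A_ann.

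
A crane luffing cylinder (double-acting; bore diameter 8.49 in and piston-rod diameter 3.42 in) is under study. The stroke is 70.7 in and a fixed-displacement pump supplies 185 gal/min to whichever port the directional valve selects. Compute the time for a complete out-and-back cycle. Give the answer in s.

t ≈ 10.3 s

Cap-side area A_cap = π/4 × (8.49 in)² = 56.61 in^2
Rod-side annular area A_ann = π/4 × (8.49² − 3.42²) = 47.43 in^2
t_ext = A_cap·L/Q = 5.619 s
t_ret = A_ann·L/Q = 4.708 s
t_cycle = t_ext + t_ret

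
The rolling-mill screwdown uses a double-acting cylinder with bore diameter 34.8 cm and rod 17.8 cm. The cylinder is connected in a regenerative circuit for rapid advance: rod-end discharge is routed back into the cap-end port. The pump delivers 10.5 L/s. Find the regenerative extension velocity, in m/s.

In regeneration the rod-end outflow joins the pump flow into the cap end, so the net volume the pump must supply per unit advance equals the rod cross-section area.
Rod cross-section A_rod = π/4 × (17.8 cm)² = 248.8 cm^2
v = Q_pump / A_rod

v ≈ 0.422 m/s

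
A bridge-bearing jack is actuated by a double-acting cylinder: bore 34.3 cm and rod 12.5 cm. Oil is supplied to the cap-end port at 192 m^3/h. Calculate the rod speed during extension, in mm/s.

v ≈ 577 mm/s

Cap-side area A_cap = π/4 × (34.3 cm)² = 924.0 cm^2
v = Q / A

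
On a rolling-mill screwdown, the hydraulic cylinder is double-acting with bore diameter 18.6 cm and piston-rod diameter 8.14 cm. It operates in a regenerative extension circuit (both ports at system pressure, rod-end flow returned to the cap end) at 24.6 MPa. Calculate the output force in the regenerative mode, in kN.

With equal pressure on both faces, forces on the annular region cancel; the net push is pressure × rod cross-section.
Rod cross-section A_rod = π/4 × (8.14 cm)² = 52.04 cm^2
F = P × A_rod

F ≈ 128 kN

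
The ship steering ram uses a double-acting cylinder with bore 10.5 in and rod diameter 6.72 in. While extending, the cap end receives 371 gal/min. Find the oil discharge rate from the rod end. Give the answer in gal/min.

Cap-side area A_cap = π/4 × (10.5 in)² = 86.59 in^2
Rod-side annular area A_ann = π/4 × (10.5² − 6.72²) = 51.12 in^2
Piston speed v = Q_in/A_cap; rod-end outflow Q_out = v × A_ann = Q_in × A_ann/A_cap.

Q_out ≈ 219 gal/min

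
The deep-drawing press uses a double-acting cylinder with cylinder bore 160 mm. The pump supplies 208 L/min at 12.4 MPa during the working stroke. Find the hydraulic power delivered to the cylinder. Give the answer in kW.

Hydraulic power = P × Q

W ≈ 43.0 kW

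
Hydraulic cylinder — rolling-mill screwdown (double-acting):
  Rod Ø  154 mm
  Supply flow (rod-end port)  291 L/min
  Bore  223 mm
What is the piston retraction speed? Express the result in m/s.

v ≈ 0.237 m/s

Rod-side annular area A_ann = π/4 × (223² − 154²) = 20430 mm^2
Flow into the rod-end port fills the annular volume.
v = Q / A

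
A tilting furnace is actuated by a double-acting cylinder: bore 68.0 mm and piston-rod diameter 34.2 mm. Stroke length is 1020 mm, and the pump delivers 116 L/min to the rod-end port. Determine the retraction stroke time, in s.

t ≈ 1.43 s

Rod-side annular area A_ann = π/4 × (68.0² − 34.2²) = 2713 mm^2
Swept volume V = A × L; t = V / Q = A·L / Q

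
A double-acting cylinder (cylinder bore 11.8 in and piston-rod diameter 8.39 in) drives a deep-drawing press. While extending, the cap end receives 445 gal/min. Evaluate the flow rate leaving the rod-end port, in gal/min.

Q_out ≈ 220 gal/min

Cap-side area A_cap = π/4 × (11.8 in)² = 109.4 in^2
Rod-side annular area A_ann = π/4 × (11.8² − 8.39²) = 54.07 in^2
Piston speed v = Q_in/A_cap; rod-end outflow Q_out = v × A_ann = Q_in × A_ann/A_cap.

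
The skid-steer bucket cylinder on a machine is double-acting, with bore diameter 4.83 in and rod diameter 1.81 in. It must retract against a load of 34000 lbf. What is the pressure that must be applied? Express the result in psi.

Rod-side annular area A_ann = π/4 × (4.83² − 1.81²) = 15.75 in^2
Retraction: pressure acts on the annular area.
P = F / A = 34000 lbf / A

P ≈ 2160 psi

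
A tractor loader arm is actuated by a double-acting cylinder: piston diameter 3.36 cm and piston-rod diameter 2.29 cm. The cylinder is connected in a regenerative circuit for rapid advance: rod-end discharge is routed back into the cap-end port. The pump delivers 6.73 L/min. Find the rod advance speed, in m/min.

In regeneration the rod-end outflow joins the pump flow into the cap end, so the net volume the pump must supply per unit advance equals the rod cross-section area.
Rod cross-section A_rod = π/4 × (2.29 cm)² = 4.119 cm^2
v = Q_pump / A_rod

v ≈ 16.3 m/min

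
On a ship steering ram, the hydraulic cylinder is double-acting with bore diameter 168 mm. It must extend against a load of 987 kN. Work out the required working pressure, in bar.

P ≈ 445 bar

Cap-side area A_cap = π/4 × (168 mm)² = 22170 mm^2
P = F / A = 987 kN / A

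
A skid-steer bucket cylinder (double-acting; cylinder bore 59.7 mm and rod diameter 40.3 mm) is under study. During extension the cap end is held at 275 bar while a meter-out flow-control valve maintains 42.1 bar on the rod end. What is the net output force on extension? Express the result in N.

Cap-side area A_cap = π/4 × (59.7 mm)² = 2799 mm^2
Rod-side annular area A_ann = π/4 × (59.7² − 40.3²) = 1524 mm^2
Net thrust = P_cap·A_cap − P_rod·A_ann = 76980 N − 6415 N

F ≈ 70600 N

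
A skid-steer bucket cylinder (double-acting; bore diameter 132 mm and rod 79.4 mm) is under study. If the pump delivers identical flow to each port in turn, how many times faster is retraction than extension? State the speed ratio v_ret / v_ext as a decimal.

Cap-side area A_cap = π/4 × (132 mm)² = 13680 mm^2
Rod-side annular area A_ann = π/4 × (132² − 79.4²) = 8733 mm^2
For equal Q, v ∝ 1/A, so v_ret/v_ext = A_cap/A_ann.

v_ret/v_ext ≈ 1.57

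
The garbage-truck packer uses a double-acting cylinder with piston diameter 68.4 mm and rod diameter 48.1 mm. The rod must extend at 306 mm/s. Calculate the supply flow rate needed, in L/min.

Cap-side area A_cap = π/4 × (68.4 mm)² = 3675 mm^2
Q = A × v

Q ≈ 67.5 L/min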